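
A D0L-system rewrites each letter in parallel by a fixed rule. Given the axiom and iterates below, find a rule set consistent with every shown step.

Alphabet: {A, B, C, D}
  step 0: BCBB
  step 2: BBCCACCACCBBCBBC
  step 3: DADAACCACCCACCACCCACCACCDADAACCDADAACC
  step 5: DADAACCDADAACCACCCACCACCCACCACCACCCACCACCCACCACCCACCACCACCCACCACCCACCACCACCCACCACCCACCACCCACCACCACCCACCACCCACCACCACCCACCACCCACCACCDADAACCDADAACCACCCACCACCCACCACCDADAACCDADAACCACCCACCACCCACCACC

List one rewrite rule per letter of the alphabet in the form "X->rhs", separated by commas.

  step 2 ⇒ step 3: BBCCACCACCBBCBBC ⇒ DA·DA·ACC·ACC·C·ACC·ACC·C·ACC·ACC·DA·DA·ACC·DA·DA·ACC
    A ↦ C
    B ↦ DA
    C ↦ ACC
    D ↦ BB  (constrained at step 3)

A->C, B->DA, C->ACC, D->BB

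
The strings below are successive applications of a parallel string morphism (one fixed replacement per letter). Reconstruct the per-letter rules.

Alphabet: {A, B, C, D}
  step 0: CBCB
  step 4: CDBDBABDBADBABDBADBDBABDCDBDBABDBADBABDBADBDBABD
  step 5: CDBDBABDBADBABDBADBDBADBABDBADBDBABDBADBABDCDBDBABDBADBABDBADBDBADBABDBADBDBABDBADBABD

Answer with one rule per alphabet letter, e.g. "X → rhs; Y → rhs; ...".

  step 4 ⇒ step 5: CDBDBABDBADBABDBADBDBABDCDBDBABDBADBABDBADBDBABD ⇒ CD·BD·BA·BD·BA·D·BA·BD·BA·D·BD·BA·D·BA·BD·BA·D·BD·BA·BD·BA·D·BA·BD·CD·BD·BA·BD·BA·D·BA·BD·BA·D·BD·BA·D·BA·BD·BA·D·BD·BA·BD·BA·D·BA·BD
    A ↦ D
    B ↦ BA
    C ↦ CD
    D ↦ BD

A->D, B->BA, C->CD, D->BD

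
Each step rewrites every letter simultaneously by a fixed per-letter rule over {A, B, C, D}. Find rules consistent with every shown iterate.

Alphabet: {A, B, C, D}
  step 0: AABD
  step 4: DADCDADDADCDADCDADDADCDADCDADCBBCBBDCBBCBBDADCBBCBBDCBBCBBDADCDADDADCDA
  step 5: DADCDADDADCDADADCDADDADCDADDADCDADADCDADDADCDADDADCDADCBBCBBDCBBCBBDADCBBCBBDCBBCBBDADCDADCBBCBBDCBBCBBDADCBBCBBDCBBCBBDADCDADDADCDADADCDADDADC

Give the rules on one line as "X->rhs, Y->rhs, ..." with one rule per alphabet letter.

  step 4 ⇒ step 5: DADCDADDADCDADCDADDADCDADCDADCBBCBBDCBBCBBDADCBBCBBDCBBCBBDADCDADDADCDA ⇒ DA·DC·DA·D·DA·DC·DA·DA·DC·DA·D·DA·DC·DA·D·DA·DC·DA·DA·DC·DA·D·DA·DC·DA·D·DA·DC·DA·D·CBB·CBB·D·CBB·CBB·DA·D·CBB·CBB·D·CBB·CBB·DA·DC·DA·D·CBB·CBB·D·CBB·CBB·DA·D·CBB·CBB·D·CBB·CBB·DA·DC·DA·D·DA·DC·DA·DA·DC·DA·D·DA·DC
    A ↦ DC
    B ↦ CBB
    C ↦ D
    D ↦ DA

A->DC, B->CBB, C->D, D->DA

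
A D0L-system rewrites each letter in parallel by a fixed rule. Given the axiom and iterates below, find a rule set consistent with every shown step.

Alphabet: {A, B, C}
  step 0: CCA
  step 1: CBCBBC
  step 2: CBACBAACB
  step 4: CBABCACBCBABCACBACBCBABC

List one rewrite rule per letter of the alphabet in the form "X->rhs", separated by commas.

  step 1 ⇒ step 2: CBCBBC ⇒ CB·A·CB·A·A·CB
    B ↦ A
    C ↦ CB
  step 0 ⇒ step 1: CCA ⇒ CB·CB·BC
    A ↦ BC

A->BC, B->A, C->CB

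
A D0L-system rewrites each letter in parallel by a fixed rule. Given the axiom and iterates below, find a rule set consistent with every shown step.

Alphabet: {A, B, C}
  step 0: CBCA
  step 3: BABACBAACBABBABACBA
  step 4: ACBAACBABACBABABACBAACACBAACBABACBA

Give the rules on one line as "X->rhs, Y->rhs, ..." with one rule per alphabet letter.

A->BA, B->AC, C->B

  step 3 ⇒ step 4: BABACBAACBABBABACBA ⇒ AC·BA·AC·BA·B·AC·BA·BA·B·AC·BA·AC·AC·BA·AC·BA·B·AC·BA
    A ↦ BA
    B ↦ AC
    C ↦ B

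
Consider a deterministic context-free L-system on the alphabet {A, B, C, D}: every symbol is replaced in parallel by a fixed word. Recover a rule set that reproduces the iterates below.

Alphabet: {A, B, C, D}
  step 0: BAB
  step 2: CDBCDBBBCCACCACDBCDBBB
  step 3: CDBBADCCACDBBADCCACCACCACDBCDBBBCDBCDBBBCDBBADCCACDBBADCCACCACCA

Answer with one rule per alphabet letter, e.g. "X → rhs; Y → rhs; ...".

A->BB, B->CCA, C->CDB, D->BAD

  step 2 ⇒ step 3: CDBCDBBBCCACCACDBCDBBB ⇒ CDB·BAD·CCA·CDB·BAD·CCA·CCA·CCA·CDB·CDB·BB·CDB·CDB·BB·CDB·BAD·CCA·CDB·BAD·CCA·CCA·CCA
    A ↦ BB
    B ↦ CCA
    C ↦ CDB
    D ↦ BAD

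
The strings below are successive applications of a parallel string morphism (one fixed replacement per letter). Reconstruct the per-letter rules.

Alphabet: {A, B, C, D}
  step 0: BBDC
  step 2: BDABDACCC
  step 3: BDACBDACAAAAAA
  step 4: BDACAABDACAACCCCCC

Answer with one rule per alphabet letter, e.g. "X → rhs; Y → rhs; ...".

  step 3 ⇒ step 4: BDACBDACAAAAAA ⇒ BD·A·C·AA·BD·A·C·AA·C·C·C·C·C·C
    A ↦ C
    B ↦ BD
    C ↦ AA
    D ↦ A

A->C, B->BD, C->AA, D->A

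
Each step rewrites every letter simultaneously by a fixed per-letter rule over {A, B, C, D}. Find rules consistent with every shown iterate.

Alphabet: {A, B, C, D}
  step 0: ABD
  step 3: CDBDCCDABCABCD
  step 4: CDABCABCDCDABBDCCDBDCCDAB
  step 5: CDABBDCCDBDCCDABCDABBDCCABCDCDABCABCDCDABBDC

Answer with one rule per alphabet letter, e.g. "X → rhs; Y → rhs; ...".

  step 4 ⇒ step 5: CDABCABCDCDABBDCCDBDCCDAB ⇒ CD·AB·BD·C·CD·BD·C·CD·AB·CD·AB·BD·C·C·AB·CD·CD·AB·C·AB·CD·CD·AB·BD·C
    A ↦ BD
    B ↦ C
    C ↦ CD
    D ↦ AB

A->BD, B->C, C->CD, D->AB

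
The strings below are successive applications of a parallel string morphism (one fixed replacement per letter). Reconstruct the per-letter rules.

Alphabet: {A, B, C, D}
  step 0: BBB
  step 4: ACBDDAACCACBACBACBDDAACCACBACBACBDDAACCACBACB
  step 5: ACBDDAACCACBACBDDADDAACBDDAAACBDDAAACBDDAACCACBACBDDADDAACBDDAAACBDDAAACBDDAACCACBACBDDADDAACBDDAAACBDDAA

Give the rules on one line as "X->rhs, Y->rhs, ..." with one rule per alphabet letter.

A->ACB, B->A, C->DDA, D->C

  step 4 ⇒ step 5: ACBDDAACCACBACBACBDDAACCACBACBACBDDAACCACBACB ⇒ ACB·DDA·A·C·C·ACB·ACB·DDA·DDA·ACB·DDA·A·ACB·DDA·A·ACB·DDA·A·C·C·ACB·ACB·DDA·DDA·ACB·DDA·A·ACB·DDA·A·ACB·DDA·A·C·C·ACB·ACB·DDA·DDA·ACB·DDA·A·ACB·DDA·A
    A ↦ ACB
    B ↦ A
    C ↦ DDA
    D ↦ C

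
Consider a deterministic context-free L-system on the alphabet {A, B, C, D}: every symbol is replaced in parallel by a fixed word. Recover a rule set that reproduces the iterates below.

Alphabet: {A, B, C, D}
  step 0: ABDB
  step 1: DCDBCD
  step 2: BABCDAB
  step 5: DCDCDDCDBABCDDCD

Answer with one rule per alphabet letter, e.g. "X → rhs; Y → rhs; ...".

A->D, B->CD, C->A, D->B

  step 1 ⇒ step 2: DCDBCD ⇒ B·A·B·CD·A·B
    B ↦ CD
    C ↦ A
    D ↦ B
  step 0 ⇒ step 1: ABDB ⇒ D·CD·B·CD
    A ↦ D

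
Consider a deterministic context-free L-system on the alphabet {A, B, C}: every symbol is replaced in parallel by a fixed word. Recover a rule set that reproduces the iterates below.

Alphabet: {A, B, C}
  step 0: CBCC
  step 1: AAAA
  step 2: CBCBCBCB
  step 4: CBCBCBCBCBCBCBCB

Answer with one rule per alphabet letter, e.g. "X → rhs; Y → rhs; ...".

  step 1 ⇒ step 2: AAAA ⇒ CB·CB·CB·CB
    A ↦ CB
  step 0 ⇒ step 1: CBCC ⇒ A·A·A·A
    B ↦ A
  step 0 ⇒ step 1: CBCC ⇒ A·A·A·A
    C ↦ A

A->CB, B->A, C->A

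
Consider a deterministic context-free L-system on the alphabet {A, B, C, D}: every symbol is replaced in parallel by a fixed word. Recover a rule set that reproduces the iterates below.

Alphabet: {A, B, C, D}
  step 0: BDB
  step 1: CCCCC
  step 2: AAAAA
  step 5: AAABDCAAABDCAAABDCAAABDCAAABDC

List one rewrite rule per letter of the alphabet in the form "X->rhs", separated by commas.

A->BDC, B->CC, C->A, D->C

  step 1 ⇒ step 2: CCCCC ⇒ A·A·A·A·A
    C ↦ A
    A ↦ BDC  (constrained at step 2)
  step 0 ⇒ step 1: BDB ⇒ CC·C·CC
    B ↦ CC
  step 0 ⇒ step 1: BDB ⇒ CC·C·CC
    D ↦ C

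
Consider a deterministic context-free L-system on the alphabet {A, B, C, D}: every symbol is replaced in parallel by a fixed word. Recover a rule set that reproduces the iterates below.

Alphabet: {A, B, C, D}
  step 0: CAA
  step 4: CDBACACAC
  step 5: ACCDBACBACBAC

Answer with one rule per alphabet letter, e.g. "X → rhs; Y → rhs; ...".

A->B, B->D, C->AC, D->C

  step 4 ⇒ step 5: CDBACACAC ⇒ AC·C·D·B·AC·B·AC·B·AC
    A ↦ B
    B ↦ D
    C ↦ AC
    D ↦ C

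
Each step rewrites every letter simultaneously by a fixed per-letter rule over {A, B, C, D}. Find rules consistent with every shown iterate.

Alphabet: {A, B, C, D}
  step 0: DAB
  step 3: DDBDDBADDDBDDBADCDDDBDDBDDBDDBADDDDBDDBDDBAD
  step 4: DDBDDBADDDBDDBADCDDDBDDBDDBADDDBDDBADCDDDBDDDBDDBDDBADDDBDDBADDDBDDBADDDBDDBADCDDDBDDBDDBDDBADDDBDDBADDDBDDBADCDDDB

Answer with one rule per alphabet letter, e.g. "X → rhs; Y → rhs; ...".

A->CD, B->AD, C->D, D->DDB

  step 3 ⇒ step 4: DDBDDBADDDBDDBADCDDDBDDBDDBDDBADDDDBDDBDDBAD ⇒ DDB·DDB·AD·DDB·DDB·AD·CD·DDB·DDB·DDB·AD·DDB·DDB·AD·CD·DDB·D·DDB·DDB·DDB·AD·DDB·DDB·AD·DDB·DDB·AD·DDB·DDB·AD·CD·DDB·DDB·DDB·DDB·AD·DDB·DDB·AD·DDB·DDB·AD·CD·DDB
    A ↦ CD
    B ↦ AD
    C ↦ D
    D ↦ DDB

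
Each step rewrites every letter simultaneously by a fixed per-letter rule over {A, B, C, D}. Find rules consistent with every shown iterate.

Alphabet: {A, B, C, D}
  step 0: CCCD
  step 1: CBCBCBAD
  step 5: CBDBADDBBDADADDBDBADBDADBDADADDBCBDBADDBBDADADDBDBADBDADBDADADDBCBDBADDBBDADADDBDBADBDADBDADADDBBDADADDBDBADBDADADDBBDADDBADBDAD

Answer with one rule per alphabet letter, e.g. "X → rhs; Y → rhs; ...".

A->BD, B->DB, C->CB, D->AD

  step 0 ⇒ step 1: CCCD ⇒ CB·CB·CB·AD
    C ↦ CB
    D ↦ AD
    A ↦ BD  (constrained at step 1)
    B ↦ DB  (constrained at step 1)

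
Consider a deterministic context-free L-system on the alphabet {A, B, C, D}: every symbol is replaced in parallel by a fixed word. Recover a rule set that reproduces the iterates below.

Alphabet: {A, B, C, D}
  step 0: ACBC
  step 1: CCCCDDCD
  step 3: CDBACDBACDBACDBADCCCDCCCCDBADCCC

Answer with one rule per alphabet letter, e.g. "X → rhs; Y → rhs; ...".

A->CCC, B->D, C->CD, D->BA

  step 0 ⇒ step 1: ACBC ⇒ CCC·CD·D·CD
    A ↦ CCC
    B ↦ D
    C ↦ CD
    D ↦ BA  (constrained at step 1)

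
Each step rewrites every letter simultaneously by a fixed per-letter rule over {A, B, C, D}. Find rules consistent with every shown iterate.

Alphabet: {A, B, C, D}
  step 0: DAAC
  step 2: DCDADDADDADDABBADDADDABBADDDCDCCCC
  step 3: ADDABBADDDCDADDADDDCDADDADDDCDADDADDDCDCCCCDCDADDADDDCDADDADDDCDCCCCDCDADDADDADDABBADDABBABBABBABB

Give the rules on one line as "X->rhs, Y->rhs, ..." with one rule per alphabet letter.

  step 2 ⇒ step 3: DCDADDADDADDABBADDADDABBADDDCDCCCC ⇒ ADD·ABB·ADD·DCD·ADD·ADD·DCD·ADD·ADD·DCD·ADD·ADD·DCD·CC·CC·DCD·ADD·ADD·DCD·ADD·ADD·DCD·CC·CC·DCD·ADD·ADD·ADD·ABB·ADD·ABB·ABB·ABB·ABB
    A ↦ DCD
    B ↦ CC
    C ↦ ABB
    D ↦ ADD

A->DCD, B->CC, C->ABB, D->ADD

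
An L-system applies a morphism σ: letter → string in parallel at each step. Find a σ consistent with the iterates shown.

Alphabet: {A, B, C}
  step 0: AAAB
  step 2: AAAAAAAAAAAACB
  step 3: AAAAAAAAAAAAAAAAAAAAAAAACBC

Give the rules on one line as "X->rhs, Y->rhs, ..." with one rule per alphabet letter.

A->AA, B->C, C->CB

  step 2 ⇒ step 3: AAAAAAAAAAAACB ⇒ AA·AA·AA·AA·AA·AA·AA·AA·AA·AA·AA·AA·CB·C
    A ↦ AA
    B ↦ C
    C ↦ CB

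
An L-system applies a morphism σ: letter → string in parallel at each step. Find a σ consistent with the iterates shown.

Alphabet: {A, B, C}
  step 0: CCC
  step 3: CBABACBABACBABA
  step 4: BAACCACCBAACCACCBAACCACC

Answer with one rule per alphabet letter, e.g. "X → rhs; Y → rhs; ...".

A->C, B->AC, C->BA

  step 3 ⇒ step 4: CBABACBABACBABA ⇒ BA·AC·C·AC·C·BA·AC·C·AC·C·BA·AC·C·AC·C
    A ↦ C
    B ↦ AC
    C ↦ BA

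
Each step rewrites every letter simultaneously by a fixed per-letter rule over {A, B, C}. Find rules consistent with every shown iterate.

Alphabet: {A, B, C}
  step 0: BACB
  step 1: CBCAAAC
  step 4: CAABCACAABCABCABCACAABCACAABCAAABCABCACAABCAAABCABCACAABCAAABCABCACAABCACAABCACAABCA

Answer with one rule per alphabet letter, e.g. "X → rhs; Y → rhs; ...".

  step 0 ⇒ step 1: BACB ⇒ C·BCA·AA·C
    A ↦ BCA
    B ↦ C
    C ↦ AA

A->BCA, B->C, C->AA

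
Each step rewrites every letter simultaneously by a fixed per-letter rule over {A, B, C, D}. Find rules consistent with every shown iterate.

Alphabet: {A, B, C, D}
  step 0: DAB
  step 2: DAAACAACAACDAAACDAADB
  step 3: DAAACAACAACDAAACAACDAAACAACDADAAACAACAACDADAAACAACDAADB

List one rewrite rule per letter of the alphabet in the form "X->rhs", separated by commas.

  step 2 ⇒ step 3: DAAACAACAACDAAACDAADB ⇒ DA·AAC·AAC·AAC·DA·AAC·AAC·DA·AAC·AAC·DA·DA·AAC·AAC·AAC·DA·DA·AAC·AAC·DA·ADB
    A ↦ AAC
    B ↦ ADB
    C ↦ DA
    D ↦ DA

A->AAC, B->ADB, C->DA, D->DA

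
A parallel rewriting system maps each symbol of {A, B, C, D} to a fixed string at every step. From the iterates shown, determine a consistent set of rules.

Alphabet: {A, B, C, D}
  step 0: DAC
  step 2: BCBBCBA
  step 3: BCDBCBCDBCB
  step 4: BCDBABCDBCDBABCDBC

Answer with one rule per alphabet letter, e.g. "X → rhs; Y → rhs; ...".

  step 3 ⇒ step 4: BCDBCBCDBCB ⇒ BC·D·BA·BC·D·BC·D·BA·BC·D·BC
    B ↦ BC
    C ↦ D
    D ↦ BA
  step 2 ⇒ step 3: BCBBCBA ⇒ BC·D·BC·BC·D·BC·B
    A ↦ B

A->B, B->BC, C->D, D->BA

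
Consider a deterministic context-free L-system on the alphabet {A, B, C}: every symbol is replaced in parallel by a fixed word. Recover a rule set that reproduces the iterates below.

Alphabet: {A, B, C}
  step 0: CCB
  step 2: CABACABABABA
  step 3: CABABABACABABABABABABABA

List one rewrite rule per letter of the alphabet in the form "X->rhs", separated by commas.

A->BA, B->BA, C->CA

  step 2 ⇒ step 3: CABACABABABA ⇒ CA·BA·BA·BA·CA·BA·BA·BA·BA·BA·BA·BA
    A ↦ BA
    B ↦ BA
    C ↦ CA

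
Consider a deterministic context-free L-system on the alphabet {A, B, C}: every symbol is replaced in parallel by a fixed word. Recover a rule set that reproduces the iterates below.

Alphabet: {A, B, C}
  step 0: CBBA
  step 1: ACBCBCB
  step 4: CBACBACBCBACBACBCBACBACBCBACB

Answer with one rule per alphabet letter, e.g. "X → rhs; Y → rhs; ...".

  step 0 ⇒ step 1: CBBA ⇒ A·CB·CB·CB
    A ↦ CB
    B ↦ CB
    C ↦ A

A->CB, B->CB, C->A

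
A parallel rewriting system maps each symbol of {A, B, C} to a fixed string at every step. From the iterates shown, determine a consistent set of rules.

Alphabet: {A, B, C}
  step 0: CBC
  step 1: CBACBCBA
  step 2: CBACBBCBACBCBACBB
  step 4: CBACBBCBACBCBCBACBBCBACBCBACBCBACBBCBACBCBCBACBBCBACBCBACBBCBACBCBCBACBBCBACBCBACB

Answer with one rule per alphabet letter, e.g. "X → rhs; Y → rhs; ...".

  step 1 ⇒ step 2: CBACBCBA ⇒ CBA·CB·B·CBA·CB·CBA·CB·B
    A ↦ B
    B ↦ CB
    C ↦ CBA

A->B, B->CB, C->CBA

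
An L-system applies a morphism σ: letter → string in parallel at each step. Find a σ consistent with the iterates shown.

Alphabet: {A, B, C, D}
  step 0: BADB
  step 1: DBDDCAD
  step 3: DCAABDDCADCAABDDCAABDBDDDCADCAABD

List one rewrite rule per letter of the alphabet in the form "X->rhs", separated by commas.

A->BD, B->D, C->A, D->DCA

  step 0 ⇒ step 1: BADB ⇒ D·BD·DCA·D
    A ↦ BD
    B ↦ D
    D ↦ DCA
    C ↦ A  (constrained at step 1)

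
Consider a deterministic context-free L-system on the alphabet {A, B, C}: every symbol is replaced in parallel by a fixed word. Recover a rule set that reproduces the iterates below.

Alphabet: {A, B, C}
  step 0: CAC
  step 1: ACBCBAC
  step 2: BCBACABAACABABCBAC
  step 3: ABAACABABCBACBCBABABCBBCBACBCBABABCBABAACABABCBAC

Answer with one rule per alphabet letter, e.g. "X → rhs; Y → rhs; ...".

  step 2 ⇒ step 3: BCBACABAACABABCBAC ⇒ ABA·AC·ABA·BCB·AC·BCB·ABA·BCB·BCB·AC·BCB·ABA·BCB·ABA·AC·ABA·BCB·AC
    A ↦ BCB
    B ↦ ABA
    C ↦ AC

A->BCB, B->ABA, C->AC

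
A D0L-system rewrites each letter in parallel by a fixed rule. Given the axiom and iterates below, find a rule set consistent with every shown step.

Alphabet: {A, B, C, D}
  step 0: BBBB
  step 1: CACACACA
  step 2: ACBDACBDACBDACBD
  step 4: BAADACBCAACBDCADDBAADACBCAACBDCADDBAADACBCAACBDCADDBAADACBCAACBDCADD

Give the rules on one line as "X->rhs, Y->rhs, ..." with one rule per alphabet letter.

A->D, B->CA, C->ACB, D->BAA

  step 1 ⇒ step 2: CACACACA ⇒ ACB·D·ACB·D·ACB·D·ACB·D
    A ↦ D
    C ↦ ACB
  step 0 ⇒ step 1: BBBB ⇒ CA·CA·CA·CA
    B ↦ CA
    D ↦ BAA  (constrained at step 2)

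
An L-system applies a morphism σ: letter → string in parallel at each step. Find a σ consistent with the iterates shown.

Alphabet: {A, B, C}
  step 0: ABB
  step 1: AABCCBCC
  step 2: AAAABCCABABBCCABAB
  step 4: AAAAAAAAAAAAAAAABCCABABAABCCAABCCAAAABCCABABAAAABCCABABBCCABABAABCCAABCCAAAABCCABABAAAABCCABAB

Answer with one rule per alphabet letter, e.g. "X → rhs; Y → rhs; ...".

A->AA, B->BCC, C->AB

  step 1 ⇒ step 2: AABCCBCC ⇒ AA·AA·BCC·AB·AB·BCC·AB·AB
    A ↦ AA
    B ↦ BCC
    C ↦ AB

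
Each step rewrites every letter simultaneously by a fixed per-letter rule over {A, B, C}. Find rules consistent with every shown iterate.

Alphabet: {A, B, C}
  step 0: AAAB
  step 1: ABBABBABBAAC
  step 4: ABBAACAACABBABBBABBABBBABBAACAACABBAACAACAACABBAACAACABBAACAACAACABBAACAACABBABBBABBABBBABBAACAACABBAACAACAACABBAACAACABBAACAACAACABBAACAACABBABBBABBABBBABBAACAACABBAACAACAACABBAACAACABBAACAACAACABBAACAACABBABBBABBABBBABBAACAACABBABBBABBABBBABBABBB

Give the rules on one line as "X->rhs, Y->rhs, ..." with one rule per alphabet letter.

A->ABB, B->AAC, C->B

  step 0 ⇒ step 1: AAAB ⇒ ABB·ABB·ABB·AAC
    A ↦ ABB
    B ↦ AAC
    C ↦ B  (constrained at step 1)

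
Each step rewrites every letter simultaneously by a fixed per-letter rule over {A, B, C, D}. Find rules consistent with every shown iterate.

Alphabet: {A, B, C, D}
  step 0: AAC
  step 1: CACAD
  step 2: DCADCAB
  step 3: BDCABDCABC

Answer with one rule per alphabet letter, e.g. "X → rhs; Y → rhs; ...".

  step 2 ⇒ step 3: DCADCAB ⇒ B·D·CA·B·D·CA·BC
    A ↦ CA
    B ↦ BC
    C ↦ D
    D ↦ B

A->CA, B->BC, C->D, D->B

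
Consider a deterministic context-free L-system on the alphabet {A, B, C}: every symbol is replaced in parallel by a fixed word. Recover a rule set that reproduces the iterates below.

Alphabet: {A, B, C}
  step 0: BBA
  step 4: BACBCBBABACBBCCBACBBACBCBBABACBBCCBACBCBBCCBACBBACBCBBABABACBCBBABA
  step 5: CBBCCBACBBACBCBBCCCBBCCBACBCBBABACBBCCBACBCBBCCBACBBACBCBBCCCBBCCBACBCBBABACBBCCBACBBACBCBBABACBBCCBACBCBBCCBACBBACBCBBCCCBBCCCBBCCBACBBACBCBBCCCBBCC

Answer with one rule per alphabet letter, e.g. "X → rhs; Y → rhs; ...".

A->BCC, B->CB, C->BA

  step 4 ⇒ step 5: BACBCBBABACBBCCBACBBACBCBBABACBBCCBACBCBBCCBACBBACBCBBABABACBCBBABA ⇒ CB·BCC·BA·CB·BA·CB·CB·BCC·CB·BCC·BA·CB·CB·BA·BA·CB·BCC·BA·CB·CB·BCC·BA·CB·BA·CB·CB·BCC·CB·BCC·BA·CB·CB·BA·BA·CB·BCC·BA·CB·BA·CB·CB·BA·BA·CB·BCC·BA·CB·CB·BCC·BA·CB·BA·CB·CB·BCC·CB·BCC·CB·BCC·BA·CB·BA·CB·CB·BCC·CB·BCC
    A ↦ BCC
    B ↦ CB
    C ↦ BA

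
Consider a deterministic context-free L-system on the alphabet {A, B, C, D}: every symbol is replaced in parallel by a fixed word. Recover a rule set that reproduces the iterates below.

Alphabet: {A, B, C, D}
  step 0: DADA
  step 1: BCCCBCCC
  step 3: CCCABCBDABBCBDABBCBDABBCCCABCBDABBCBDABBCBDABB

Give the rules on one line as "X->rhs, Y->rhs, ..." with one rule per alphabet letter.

  step 0 ⇒ step 1: DADA ⇒ B·CCC·B·CCC
    A ↦ CCC
    D ↦ B
    B ↦ AB  (constrained at step 1)
    C ↦ CBD  (constrained at step 1)

A->CCC, B->AB, C->CBD, D->B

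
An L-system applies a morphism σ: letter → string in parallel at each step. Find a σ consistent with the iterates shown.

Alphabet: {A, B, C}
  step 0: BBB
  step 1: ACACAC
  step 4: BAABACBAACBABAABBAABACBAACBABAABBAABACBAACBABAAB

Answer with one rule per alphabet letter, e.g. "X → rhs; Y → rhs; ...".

A->BA, B->AC, C->AB

  step 0 ⇒ step 1: BBB ⇒ AC·AC·AC
    B ↦ AC
    A ↦ BA  (constrained at step 1)
    C ↦ AB  (constrained at step 1)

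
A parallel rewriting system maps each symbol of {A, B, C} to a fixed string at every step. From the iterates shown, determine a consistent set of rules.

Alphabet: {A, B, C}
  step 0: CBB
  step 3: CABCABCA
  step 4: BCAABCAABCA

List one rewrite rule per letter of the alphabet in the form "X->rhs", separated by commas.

  step 3 ⇒ step 4: CABCABCA ⇒ B·CA·A·B·CA·A·B·CA
    A ↦ CA
    B ↦ A
    C ↦ B

A->CA, B->A, C->B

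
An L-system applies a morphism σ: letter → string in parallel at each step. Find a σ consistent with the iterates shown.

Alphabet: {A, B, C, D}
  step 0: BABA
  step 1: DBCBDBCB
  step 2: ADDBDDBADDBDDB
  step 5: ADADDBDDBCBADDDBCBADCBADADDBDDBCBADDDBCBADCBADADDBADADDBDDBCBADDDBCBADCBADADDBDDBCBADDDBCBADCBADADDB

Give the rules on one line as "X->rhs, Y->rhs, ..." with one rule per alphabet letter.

  step 1 ⇒ step 2: DBCBDBCB ⇒ AD·DB·D·DB·AD·DB·D·DB
    B ↦ DB
    C ↦ D
    D ↦ AD
  step 0 ⇒ step 1: BABA ⇒ DB·CB·DB·CB
    A ↦ CB

A->CB, B->DB, C->D, D->AD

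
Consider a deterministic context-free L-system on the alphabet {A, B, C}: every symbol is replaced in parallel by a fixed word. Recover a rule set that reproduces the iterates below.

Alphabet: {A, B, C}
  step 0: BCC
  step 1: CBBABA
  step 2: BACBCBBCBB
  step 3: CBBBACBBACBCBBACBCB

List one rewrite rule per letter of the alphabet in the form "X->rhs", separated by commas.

  step 2 ⇒ step 3: BACBCBBCBB ⇒ CB·B·BA·CB·BA·CB·CB·BA·CB·CB
    A ↦ B
    B ↦ CB
    C ↦ BA

A->B, B->CB, C->BA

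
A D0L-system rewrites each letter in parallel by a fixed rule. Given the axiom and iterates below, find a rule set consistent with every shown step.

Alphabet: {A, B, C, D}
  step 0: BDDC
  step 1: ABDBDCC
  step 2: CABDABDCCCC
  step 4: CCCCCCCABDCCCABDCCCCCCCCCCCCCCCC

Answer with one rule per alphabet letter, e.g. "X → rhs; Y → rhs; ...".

A->C, B->A, C->CC, D->BD

  step 1 ⇒ step 2: ABDBDCC ⇒ C·A·BD·A·BD·CC·CC
    A ↦ C
    B ↦ A
    C ↦ CC
    D ↦ BD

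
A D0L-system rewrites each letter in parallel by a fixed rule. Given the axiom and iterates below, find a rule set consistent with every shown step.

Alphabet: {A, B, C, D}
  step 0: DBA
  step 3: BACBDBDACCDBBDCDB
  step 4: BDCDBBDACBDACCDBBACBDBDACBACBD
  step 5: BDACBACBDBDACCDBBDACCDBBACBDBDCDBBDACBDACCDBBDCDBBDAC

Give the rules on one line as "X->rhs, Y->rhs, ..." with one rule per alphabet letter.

  step 4 ⇒ step 5: BDCDBBDACBDACCDBBACBDBDACBACBD ⇒ BD·AC·B·AC·BD·BD·AC·CD·B·BD·AC·CD·B·B·AC·BD·BD·CD·B·BD·AC·BD·AC·CD·B·BD·CD·B·BD·AC
    A ↦ CD
    B ↦ BD
    C ↦ B
    D ↦ AC

A->CD, B->BD, C->B, D->AC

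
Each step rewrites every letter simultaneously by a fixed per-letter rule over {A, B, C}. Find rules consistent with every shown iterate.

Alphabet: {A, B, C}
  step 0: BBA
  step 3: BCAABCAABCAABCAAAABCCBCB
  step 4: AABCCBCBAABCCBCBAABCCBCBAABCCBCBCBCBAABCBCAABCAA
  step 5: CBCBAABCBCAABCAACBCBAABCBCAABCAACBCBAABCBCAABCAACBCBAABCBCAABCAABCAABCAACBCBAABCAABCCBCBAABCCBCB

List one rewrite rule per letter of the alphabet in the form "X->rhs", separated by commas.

  step 4 ⇒ step 5: AABCCBCBAABCCBCBAABCCBCBAABCCBCBCBCBAABCBCAABCAA ⇒ CB·CB·AA·BC·BC·AA·BC·AA·CB·CB·AA·BC·BC·AA·BC·AA·CB·CB·AA·BC·BC·AA·BC·AA·CB·CB·AA·BC·BC·AA·BC·AA·BC·AA·BC·AA·CB·CB·AA·BC·AA·BC·CB·CB·AA·BC·CB·CB
    A ↦ CB
    B ↦ AA
    C ↦ BC

A->CB, B->AA, C->BC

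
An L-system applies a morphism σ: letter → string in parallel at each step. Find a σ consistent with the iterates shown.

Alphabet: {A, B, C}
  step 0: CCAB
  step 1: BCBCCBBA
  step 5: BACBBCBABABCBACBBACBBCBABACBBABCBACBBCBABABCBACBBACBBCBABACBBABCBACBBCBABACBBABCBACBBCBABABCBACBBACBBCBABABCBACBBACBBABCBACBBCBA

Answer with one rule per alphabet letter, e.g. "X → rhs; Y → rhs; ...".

  step 0 ⇒ step 1: CCAB ⇒ BC·BC·CB·BA
    A ↦ CB
    B ↦ BA
    C ↦ BC

A->CB, B->BA, C->BC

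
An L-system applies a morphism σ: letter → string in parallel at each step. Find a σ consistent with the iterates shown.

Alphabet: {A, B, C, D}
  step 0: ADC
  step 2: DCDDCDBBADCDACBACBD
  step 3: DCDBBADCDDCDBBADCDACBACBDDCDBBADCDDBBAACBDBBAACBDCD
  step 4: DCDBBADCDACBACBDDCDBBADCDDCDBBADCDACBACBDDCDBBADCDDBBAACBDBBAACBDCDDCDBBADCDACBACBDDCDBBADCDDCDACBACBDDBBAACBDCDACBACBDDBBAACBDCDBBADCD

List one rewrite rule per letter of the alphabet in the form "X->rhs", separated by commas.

  step 3 ⇒ step 4: DCDBBADCDDCDBBADCDACBACBDDCDBBADCDDBBAACBDBBAACBDCD ⇒ DCD·BBA·DCD·ACB·ACB·D·DCD·BBA·DCD·DCD·BBA·DCD·ACB·ACB·D·DCD·BBA·DCD·D·BBA·ACB·D·BBA·ACB·DCD·DCD·BBA·DCD·ACB·ACB·D·DCD·BBA·DCD·DCD·ACB·ACB·D·D·BBA·ACB·DCD·ACB·ACB·D·D·BBA·ACB·DCD·BBA·DCD
    A ↦ D
    B ↦ ACB
    C ↦ BBA
    D ↦ DCD

A->D, B->ACB, C->BBA, D->DCD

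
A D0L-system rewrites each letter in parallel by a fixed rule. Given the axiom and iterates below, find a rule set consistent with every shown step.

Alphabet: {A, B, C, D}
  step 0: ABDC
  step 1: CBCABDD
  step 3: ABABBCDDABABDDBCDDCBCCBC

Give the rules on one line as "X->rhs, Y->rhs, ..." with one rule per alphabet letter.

A->C, B->BC, C->DD, D->AB

  step 0 ⇒ step 1: ABDC ⇒ C·BC·AB·DD
    A ↦ C
    B ↦ BC
    C ↦ DD
    D ↦ AB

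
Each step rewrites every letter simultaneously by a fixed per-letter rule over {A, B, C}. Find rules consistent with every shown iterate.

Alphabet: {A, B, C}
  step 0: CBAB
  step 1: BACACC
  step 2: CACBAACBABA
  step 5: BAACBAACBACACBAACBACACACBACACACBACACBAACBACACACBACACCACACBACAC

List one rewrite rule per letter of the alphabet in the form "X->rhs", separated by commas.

A->AC, B->C, C->BA

  step 1 ⇒ step 2: BACACC ⇒ C·AC·BA·AC·BA·BA
    A ↦ AC
    B ↦ C
    C ↦ BA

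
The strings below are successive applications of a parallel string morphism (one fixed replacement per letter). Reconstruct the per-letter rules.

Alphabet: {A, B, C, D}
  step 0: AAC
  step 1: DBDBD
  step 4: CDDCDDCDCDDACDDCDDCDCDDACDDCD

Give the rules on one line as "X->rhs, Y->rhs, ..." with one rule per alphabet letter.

A->DB, B->DA, C->D, D->CD

  step 0 ⇒ step 1: AAC ⇒ DB·DB·D
    A ↦ DB
    C ↦ D
    B ↦ DA  (constrained at step 1)
    D ↦ CD  (constrained at step 1)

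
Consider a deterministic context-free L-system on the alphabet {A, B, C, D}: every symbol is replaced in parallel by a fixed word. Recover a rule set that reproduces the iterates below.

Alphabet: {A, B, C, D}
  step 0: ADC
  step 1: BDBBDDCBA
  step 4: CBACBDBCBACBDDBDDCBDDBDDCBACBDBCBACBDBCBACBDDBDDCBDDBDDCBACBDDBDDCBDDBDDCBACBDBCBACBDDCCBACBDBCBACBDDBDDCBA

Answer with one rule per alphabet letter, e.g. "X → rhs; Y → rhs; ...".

A->BDB, B->C, C->CBA, D->BDD

  step 0 ⇒ step 1: ADC ⇒ BDB·BDD·CBA
    A ↦ BDB
    C ↦ CBA
    D ↦ BDD
    B ↦ C  (constrained at step 1)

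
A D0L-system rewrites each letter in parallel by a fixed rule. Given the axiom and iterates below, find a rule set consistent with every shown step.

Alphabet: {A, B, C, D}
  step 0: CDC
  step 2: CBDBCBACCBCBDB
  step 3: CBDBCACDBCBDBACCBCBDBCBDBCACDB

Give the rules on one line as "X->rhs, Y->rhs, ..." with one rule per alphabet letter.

A->AC, B->DB, C->CB, D->CAC

  step 2 ⇒ step 3: CBDBCBACCBCBDB ⇒ CB·DB·CAC·DB·CB·DB·AC·CB·CB·DB·CB·DB·CAC·DB
    A ↦ AC
    B ↦ DB
    C ↦ CB
    D ↦ CAC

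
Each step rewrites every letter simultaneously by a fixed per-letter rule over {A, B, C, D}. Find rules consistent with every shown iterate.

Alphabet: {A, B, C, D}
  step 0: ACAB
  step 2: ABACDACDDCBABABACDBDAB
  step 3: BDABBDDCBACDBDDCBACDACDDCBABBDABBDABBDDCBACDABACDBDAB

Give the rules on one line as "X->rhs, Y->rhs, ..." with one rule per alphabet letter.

  step 2 ⇒ step 3: ABACDACDDCBABABACDBDAB ⇒ BD·AB·BD·DCB·ACD·BD·DCB·ACD·ACD·DCB·AB·BD·AB·BD·AB·BD·DCB·ACD·AB·ACD·BD·AB
    A ↦ BD
    B ↦ AB
    C ↦ DCB
    D ↦ ACD

A->BD, B->AB, C->DCB, D->ACD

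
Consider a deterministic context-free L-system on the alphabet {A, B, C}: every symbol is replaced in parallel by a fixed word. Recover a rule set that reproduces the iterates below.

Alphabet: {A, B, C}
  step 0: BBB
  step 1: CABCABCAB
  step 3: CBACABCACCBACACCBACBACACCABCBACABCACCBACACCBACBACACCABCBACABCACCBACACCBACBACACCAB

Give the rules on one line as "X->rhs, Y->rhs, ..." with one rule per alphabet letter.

  step 0 ⇒ step 1: BBB ⇒ CAB·CAB·CAB
    B ↦ CAB
    A ↦ CAC  (constrained at step 1)
    C ↦ CBA  (constrained at step 1)

A->CAC, B->CAB, C->CBA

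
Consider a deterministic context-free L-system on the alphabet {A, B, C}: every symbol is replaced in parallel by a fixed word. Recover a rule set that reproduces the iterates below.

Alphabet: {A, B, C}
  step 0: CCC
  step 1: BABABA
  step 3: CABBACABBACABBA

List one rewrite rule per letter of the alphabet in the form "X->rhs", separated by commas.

  step 0 ⇒ step 1: CCC ⇒ BA·BA·BA
    C ↦ BA
    A ↦ C  (constrained at step 1)
    B ↦ AB  (constrained at step 1)

A->C, B->AB, C->BA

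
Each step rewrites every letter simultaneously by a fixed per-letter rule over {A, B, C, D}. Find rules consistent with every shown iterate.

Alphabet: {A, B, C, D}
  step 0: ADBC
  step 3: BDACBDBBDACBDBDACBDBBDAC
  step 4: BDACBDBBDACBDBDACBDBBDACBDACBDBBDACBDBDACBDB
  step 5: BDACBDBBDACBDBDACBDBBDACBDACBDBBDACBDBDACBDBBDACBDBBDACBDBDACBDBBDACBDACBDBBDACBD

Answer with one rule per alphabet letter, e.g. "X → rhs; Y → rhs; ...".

  step 4 ⇒ step 5: BDACBDBBDACBDBDACBDBBDACBDACBDBBDACBDBDACBDB ⇒ BD·AC·BD·B·BD·AC·BD·BD·AC·BD·B·BD·AC·BD·AC·BD·B·BD·AC·BD·BD·AC·BD·B·BD·AC·BD·B·BD·AC·BD·BD·AC·BD·B·BD·AC·BD·AC·BD·B·BD·AC·BD
    A ↦ BD
    B ↦ BD
    C ↦ B
    D ↦ AC

A->BD, B->BD, C->B, D->AC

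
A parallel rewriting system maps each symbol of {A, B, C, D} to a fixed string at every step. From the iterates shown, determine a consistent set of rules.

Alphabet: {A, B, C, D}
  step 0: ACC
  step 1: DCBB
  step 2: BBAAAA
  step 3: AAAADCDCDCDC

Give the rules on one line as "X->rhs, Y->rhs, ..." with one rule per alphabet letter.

A->DC, B->AA, C->B, D->B

  step 2 ⇒ step 3: BBAAAA ⇒ AA·AA·DC·DC·DC·DC
    A ↦ DC
    B ↦ AA
  step 0 ⇒ step 1: ACC ⇒ DC·B·B
    C ↦ B
  step 1 ⇒ step 2: DCBB ⇒ B·B·AA·AA
    D ↦ B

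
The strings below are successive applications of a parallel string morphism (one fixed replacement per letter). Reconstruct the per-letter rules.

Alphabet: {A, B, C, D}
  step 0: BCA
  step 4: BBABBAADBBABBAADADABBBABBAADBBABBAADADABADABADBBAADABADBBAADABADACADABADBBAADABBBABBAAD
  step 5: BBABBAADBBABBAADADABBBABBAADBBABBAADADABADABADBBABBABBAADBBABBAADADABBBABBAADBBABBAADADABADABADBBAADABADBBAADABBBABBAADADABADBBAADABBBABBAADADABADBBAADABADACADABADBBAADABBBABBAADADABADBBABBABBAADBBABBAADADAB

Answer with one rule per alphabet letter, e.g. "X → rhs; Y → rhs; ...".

A->AD, B->BBA, C->AC, D->AB

  step 4 ⇒ step 5: BBABBAADBBABBAADADABBBABBAADBBABBAADADABADABADBBAADABADBBAADABADACADABADBBAADABBBABBAAD ⇒ BBA·BBA·AD·BBA·BBA·AD·AD·AB·BBA·BBA·AD·BBA·BBA·AD·AD·AB·AD·AB·AD·BBA·BBA·BBA·AD·BBA·BBA·AD·AD·AB·BBA·BBA·AD·BBA·BBA·AD·AD·AB·AD·AB·AD·BBA·AD·AB·AD·BBA·AD·AB·BBA·BBA·AD·AD·AB·AD·BBA·AD·AB·BBA·BBA·AD·AD·AB·AD·BBA·AD·AB·AD·AC·AD·AB·AD·BBA·AD·AB·BBA·BBA·AD·AD·AB·AD·BBA·BBA·BBA·AD·BBA·BBA·AD·AD·AB
    A ↦ AD
    B ↦ BBA
    C ↦ AC
    D ↦ AB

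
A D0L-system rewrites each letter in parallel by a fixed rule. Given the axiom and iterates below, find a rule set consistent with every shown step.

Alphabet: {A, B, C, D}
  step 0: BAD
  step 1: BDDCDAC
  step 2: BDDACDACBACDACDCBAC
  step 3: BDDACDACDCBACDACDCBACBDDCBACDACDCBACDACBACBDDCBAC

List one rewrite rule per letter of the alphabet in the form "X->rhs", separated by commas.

  step 2 ⇒ step 3: BDDACDACBACDACDCBAC ⇒ BD·DAC·DAC·DC·BAC·DAC·DC·BAC·BD·DC·BAC·DAC·DC·BAC·DAC·BAC·BD·DC·BAC
    A ↦ DC
    B ↦ BD
    C ↦ BAC
    D ↦ DAC

A->DC, B->BD, C->BAC, D->DAC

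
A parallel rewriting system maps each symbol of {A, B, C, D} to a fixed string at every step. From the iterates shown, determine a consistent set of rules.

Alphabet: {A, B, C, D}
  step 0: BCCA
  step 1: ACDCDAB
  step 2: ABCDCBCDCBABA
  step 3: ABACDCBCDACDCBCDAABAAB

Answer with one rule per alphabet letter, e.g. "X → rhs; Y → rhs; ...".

  step 2 ⇒ step 3: ABCDCBCDCBABA ⇒ AB·A·CD·CB·CD·A·CD·CB·CD·A·AB·A·AB
    A ↦ AB
    B ↦ A
    C ↦ CD
    D ↦ CB

A->AB, B->A, C->CD, D->CB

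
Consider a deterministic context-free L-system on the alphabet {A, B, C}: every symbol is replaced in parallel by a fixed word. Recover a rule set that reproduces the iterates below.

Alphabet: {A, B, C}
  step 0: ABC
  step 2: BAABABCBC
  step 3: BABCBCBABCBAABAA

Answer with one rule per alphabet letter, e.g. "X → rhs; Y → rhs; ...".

A->BC, B->BA, C->A

  step 2 ⇒ step 3: BAABABCBC ⇒ BA·BC·BC·BA·BC·BA·A·BA·A
    A ↦ BC
    B ↦ BA
    C ↦ A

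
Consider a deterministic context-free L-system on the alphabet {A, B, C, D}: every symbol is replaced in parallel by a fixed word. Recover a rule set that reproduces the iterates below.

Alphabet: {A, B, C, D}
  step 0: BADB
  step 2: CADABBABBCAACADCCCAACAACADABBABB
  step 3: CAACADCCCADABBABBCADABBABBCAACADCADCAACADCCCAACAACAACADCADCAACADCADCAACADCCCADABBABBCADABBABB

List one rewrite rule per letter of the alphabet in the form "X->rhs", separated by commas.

  step 2 ⇒ step 3: CADABBABBCAACADCCCAACAACADABBABB ⇒ CAA·CAD·CC·CAD·ABB·ABB·CAD·ABB·ABB·CAA·CAD·CAD·CAA·CAD·CC·CAA·CAA·CAA·CAD·CAD·CAA·CAD·CAD·CAA·CAD·CC·CAD·ABB·ABB·CAD·ABB·ABB
    A ↦ CAD
    B ↦ ABB
    C ↦ CAA
    D ↦ CC

A->CAD, B->ABB, C->CAA, D->CC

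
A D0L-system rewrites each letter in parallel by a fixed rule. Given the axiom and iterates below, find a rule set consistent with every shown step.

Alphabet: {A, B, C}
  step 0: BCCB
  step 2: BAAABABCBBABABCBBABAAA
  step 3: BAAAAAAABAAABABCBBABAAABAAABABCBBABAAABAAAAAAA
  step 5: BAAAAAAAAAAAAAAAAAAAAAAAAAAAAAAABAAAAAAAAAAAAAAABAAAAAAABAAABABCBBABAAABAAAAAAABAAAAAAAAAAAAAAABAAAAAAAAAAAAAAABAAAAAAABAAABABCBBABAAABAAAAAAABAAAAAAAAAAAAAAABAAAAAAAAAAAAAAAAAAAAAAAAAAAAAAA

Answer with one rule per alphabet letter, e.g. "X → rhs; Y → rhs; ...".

  step 2 ⇒ step 3: BAAABABCBBABABCBBABAAA ⇒ BA·AA·AA·AA·BA·AA·BA·BCB·BA·BA·AA·BA·AA·BA·BCB·BA·BA·AA·BA·AA·AA·AA
    A ↦ AA
    B ↦ BA
    C ↦ BCB

A->AA, B->BA, C->BCB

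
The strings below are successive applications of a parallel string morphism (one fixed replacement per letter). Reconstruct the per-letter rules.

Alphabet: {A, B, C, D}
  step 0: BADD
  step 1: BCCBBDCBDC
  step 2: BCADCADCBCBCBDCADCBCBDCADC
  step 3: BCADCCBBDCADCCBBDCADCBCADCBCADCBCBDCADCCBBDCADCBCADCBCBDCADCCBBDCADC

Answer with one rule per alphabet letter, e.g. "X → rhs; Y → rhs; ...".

A->CB, B->BC, C->ADC, D->BDC

  step 2 ⇒ step 3: BCADCADCBCBCBDCADCBCBDCADC ⇒ BC·ADC·CB·BDC·ADC·CB·BDC·ADC·BC·ADC·BC·ADC·BC·BDC·ADC·CB·BDC·ADC·BC·ADC·BC·BDC·ADC·CB·BDC·ADC
    A ↦ CB
    B ↦ BC
    C ↦ ADC
    D ↦ BDC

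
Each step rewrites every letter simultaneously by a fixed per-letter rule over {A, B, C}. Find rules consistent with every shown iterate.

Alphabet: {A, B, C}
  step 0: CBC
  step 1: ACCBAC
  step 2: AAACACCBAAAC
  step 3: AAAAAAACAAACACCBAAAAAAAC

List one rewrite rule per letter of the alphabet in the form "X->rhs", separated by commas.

A->AA, B->CB, C->AC

  step 2 ⇒ step 3: AAACACCBAAAC ⇒ AA·AA·AA·AC·AA·AC·AC·CB·AA·AA·AA·AC
    A ↦ AA
    B ↦ CB
    C ↦ AC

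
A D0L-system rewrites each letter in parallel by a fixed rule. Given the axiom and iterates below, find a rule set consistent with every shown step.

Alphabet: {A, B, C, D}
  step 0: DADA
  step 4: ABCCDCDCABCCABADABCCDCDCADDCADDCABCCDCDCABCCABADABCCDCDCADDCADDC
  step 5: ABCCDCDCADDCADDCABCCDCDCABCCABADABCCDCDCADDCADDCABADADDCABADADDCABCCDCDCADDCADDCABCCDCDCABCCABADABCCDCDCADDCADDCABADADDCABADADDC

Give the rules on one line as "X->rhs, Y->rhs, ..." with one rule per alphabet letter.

  step 4 ⇒ step 5: ABCCDCDCABCCABADABCCDCDCADDCADDCABCCDCDCABCCABADABCCDCDCADDCADDC ⇒ AB·CC·DC·DC·AD·DC·AD·DC·AB·CC·DC·DC·AB·CC·AB·AD·AB·CC·DC·DC·AD·DC·AD·DC·AB·AD·AD·DC·AB·AD·AD·DC·AB·CC·DC·DC·AD·DC·AD·DC·AB·CC·DC·DC·AB·CC·AB·AD·AB·CC·DC·DC·AD·DC·AD·DC·AB·AD·AD·DC·AB·AD·AD·DC
    A ↦ AB
    B ↦ CC
    C ↦ DC
    D ↦ AD

A->AB, B->CC, C->DC, D->AD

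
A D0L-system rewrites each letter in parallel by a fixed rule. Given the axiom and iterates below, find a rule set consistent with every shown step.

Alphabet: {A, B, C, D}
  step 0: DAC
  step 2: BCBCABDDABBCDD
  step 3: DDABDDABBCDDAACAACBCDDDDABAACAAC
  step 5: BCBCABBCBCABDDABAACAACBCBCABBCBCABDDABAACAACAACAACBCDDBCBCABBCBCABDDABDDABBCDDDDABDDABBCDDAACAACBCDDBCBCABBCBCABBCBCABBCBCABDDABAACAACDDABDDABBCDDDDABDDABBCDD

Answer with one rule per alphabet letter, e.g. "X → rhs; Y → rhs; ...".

  step 2 ⇒ step 3: BCBCABDDABBCDD ⇒ DD·AB·DD·AB·BC·DD·AAC·AAC·BC·DD·DD·AB·AAC·AAC
    A ↦ BC
    B ↦ DD
    C ↦ AB
    D ↦ AAC

A->BC, B->DD, C->AB, D->AAC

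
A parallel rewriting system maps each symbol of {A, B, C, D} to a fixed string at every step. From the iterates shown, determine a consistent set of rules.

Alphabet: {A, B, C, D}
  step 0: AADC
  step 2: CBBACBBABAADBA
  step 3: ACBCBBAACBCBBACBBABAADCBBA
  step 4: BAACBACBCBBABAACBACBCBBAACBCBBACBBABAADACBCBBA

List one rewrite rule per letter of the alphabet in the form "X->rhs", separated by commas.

  step 3 ⇒ step 4: ACBCBBAACBCBBACBBABAADCBBA ⇒ BA·A·CB·A·CB·CB·BA·BA·A·CB·A·CB·CB·BA·A·CB·CB·BA·CB·BA·BA·AD·A·CB·CB·BA
    A ↦ BA
    B ↦ CB
    C ↦ A
    D ↦ AD

A->BA, B->CB, C->A, D->AD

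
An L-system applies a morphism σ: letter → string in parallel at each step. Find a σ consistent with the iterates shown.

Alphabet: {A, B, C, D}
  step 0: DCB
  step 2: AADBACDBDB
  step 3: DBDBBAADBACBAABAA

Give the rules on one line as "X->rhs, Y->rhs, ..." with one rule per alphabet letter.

  step 2 ⇒ step 3: AADBACDBDB ⇒ DB·DB·B·AA·DB·AC·B·AA·B·AA
    A ↦ DB
    B ↦ AA
    C ↦ AC
    D ↦ B

A->DB, B->AA, C->AC, D->B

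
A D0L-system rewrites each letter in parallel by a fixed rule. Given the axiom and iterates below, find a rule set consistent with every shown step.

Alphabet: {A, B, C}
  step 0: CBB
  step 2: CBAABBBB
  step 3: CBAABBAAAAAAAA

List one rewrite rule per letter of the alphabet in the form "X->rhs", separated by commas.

A->B, B->AA, C->CB

  step 2 ⇒ step 3: CBAABBBB ⇒ CB·AA·B·B·AA·AA·AA·AA
    A ↦ B
    B ↦ AA
    C ↦ CB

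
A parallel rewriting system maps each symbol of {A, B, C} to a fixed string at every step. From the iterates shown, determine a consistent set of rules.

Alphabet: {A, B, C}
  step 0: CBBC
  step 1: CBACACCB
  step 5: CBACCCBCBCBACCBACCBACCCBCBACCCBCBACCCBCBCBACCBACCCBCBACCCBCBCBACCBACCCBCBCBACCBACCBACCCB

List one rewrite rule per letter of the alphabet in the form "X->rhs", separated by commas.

  step 0 ⇒ step 1: CBBC ⇒ CB·AC·AC·CB
    B ↦ AC
    C ↦ CB
    A ↦ C  (constrained at step 1)

A->C, B->AC, C->CB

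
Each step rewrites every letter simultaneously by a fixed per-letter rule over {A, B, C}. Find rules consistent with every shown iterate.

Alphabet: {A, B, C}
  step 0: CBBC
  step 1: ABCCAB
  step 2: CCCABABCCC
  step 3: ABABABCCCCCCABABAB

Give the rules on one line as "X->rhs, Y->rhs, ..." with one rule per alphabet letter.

A->CC, B->C, C->AB

  step 2 ⇒ step 3: CCCABABCCC ⇒ AB·AB·AB·CC·C·CC·C·AB·AB·AB
    A ↦ CC
    B ↦ C
    C ↦ AB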